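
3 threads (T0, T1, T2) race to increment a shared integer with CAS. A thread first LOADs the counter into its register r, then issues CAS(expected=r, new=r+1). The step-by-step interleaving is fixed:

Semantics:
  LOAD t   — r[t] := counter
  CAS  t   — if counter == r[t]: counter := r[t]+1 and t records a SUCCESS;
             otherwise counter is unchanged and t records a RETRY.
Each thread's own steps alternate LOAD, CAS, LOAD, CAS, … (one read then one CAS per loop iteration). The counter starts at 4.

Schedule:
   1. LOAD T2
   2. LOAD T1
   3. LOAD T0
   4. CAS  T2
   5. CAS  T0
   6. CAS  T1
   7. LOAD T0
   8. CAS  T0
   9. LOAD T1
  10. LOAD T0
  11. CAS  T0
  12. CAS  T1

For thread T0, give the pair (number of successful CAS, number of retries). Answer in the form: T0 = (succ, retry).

[1] T2.load  rd  (counter 4, T2.r 4)
[2] T1.load  rd  (counter 4, T1.r 4)
[3] T0.load  rd  (counter 4, T0.r 4)
[4] T2.cas  hit  (counter 5, T2.r 4)
[5] T0.cas  miss  (counter 5, T0.r 4)
[6] T1.cas  miss  (counter 5, T1.r 4)
[7] T0.load  rd  (counter 5, T0.r 5)
[8] T0.cas  hit  (counter 6, T0.r 5)
[9] T1.load  rd  (counter 6, T1.r 6)
[10] T0.load  rd  (counter 6, T0.r 6)
[11] T0.cas  hit  (counter 7, T0.r 6)
[12] T1.cas  miss  (counter 7, T1.r 6)

T0 = (2, 1)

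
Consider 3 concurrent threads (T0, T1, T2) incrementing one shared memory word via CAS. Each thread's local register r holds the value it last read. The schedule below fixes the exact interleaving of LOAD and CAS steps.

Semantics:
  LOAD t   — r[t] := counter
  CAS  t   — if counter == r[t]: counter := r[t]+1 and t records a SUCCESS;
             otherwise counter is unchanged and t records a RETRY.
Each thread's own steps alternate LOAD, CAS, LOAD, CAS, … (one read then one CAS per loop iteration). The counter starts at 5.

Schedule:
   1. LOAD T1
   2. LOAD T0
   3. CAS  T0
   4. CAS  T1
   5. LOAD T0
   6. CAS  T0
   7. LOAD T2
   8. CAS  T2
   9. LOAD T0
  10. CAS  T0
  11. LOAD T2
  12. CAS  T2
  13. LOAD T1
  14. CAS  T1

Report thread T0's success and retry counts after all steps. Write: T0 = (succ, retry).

   1) LOAD T1:  M=5  r_T1=5
   2) LOAD T0:  M=5  r_T0=5
   3) CAS  T0:  M=6  r_T0=5 ✓
   4) CAS  T1:  M=6  r_T1=5 ✗
   5) LOAD T0:  M=6  r_T0=6
   6) CAS  T0:  M=7  r_T0=6 ✓
   7) LOAD T2:  M=7  r_T2=7
   8) CAS  T2:  M=8  r_T2=7 ✓
   9) LOAD T0:  M=8  r_T0=8
  10) CAS  T0:  M=9  r_T0=8 ✓
  11) LOAD T2:  M=9  r_T2=9
  12) CAS  T2:  M=10  r_T2=9 ✓
  13) LOAD T1:  M=10  r_T1=10
  14) CAS  T1:  M=11  r_T1=10 ✓

T0 = (3, 0)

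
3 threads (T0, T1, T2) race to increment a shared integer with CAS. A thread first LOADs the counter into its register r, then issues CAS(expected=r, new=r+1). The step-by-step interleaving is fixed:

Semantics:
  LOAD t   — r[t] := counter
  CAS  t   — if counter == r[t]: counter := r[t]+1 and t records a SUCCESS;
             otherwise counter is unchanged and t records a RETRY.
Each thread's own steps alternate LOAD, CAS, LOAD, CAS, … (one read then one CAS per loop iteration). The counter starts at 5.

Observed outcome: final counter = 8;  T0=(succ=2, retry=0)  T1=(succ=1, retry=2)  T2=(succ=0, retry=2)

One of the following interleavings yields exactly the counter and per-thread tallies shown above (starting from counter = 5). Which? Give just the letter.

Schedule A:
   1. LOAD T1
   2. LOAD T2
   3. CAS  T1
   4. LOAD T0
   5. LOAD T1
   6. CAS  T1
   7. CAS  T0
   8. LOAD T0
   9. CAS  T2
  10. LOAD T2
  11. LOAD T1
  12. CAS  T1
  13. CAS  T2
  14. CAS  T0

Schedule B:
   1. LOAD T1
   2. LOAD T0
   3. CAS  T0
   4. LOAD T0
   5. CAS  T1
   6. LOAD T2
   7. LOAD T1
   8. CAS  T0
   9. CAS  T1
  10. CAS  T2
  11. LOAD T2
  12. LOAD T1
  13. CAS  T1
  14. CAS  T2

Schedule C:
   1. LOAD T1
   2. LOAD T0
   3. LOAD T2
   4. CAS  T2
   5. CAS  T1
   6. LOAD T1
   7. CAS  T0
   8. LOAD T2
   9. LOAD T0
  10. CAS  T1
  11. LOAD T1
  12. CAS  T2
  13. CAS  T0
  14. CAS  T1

Run B:
   1) LOAD T1:  M=5  r_T1=5
   2) LOAD T0:  M=5  r_T0=5
   3) CAS  T0:  M=6  r_T0=5 ✓
   4) LOAD T0:  M=6  r_T0=6
   5) CAS  T1:  M=6  r_T1=5 ✗
   6) LOAD T2:  M=6  r_T2=6
   7) LOAD T1:  M=6  r_T1=6
   8) CAS  T0:  M=7  r_T0=6 ✓
   9) CAS  T1:  M=7  r_T1=6 ✗
  10) CAS  T2:  M=7  r_T2=6 ✗
  11) LOAD T2:  M=7  r_T2=7
  12) LOAD T1:  M=7  r_T1=7
  13) CAS  T1:  M=8  r_T1=7 ✓
  14) CAS  T2:  M=8  r_T2=7 ✗

B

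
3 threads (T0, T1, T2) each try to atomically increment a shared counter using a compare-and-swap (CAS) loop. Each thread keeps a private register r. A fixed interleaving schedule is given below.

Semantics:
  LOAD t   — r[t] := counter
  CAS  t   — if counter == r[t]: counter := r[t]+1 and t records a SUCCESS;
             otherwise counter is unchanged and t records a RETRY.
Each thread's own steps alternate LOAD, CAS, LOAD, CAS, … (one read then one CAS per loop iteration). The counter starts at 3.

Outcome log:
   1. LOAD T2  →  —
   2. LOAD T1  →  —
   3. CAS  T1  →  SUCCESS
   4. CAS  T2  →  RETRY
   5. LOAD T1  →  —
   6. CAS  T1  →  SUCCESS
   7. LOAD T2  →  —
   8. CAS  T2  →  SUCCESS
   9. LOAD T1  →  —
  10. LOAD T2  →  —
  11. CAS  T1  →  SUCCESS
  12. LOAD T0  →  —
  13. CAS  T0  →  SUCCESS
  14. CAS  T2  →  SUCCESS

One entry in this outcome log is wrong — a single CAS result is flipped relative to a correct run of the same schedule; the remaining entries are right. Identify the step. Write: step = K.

step = 14

Reference trace:
T2 LOAD — after: cnt=3, r=3 — load
T1 LOAD — after: cnt=3, r=3 — load
T1 CAS — after: cnt=4, r=3 — ok
T2 CAS — after: cnt=4, r=3 — retry
T1 LOAD — after: cnt=4, r=4 — load
T1 CAS — after: cnt=5, r=4 — ok
T2 LOAD — after: cnt=5, r=5 — load
T2 CAS — after: cnt=6, r=5 — ok
T1 LOAD — after: cnt=6, r=6 — load
T2 LOAD — after: cnt=6, r=6 — load
T1 CAS — after: cnt=7, r=6 — ok
T0 LOAD — after: cnt=7, r=7 — load
T0 CAS — after: cnt=8, r=7 — ok
T2 CAS — after: cnt=8, r=6 — retry
Mismatch at 14.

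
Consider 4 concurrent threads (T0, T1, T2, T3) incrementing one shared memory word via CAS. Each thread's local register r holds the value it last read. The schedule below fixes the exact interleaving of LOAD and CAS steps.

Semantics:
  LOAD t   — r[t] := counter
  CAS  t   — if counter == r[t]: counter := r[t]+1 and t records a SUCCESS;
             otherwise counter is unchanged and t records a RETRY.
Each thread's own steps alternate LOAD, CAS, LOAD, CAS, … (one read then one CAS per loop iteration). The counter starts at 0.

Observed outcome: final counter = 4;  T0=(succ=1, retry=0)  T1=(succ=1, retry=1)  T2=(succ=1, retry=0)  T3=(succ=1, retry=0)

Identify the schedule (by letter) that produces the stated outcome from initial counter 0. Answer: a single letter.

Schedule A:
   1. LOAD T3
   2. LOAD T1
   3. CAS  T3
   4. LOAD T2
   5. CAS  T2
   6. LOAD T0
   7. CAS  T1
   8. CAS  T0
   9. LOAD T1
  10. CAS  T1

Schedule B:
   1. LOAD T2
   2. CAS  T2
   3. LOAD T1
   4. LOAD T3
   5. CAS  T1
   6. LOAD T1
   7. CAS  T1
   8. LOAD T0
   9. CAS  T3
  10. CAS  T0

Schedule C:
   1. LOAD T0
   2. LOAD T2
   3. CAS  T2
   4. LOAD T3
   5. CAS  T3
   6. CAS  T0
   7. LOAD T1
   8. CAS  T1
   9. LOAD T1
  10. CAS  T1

Run A:
T3 LOAD — after: cnt=0, r=0 — load
T1 LOAD — after: cnt=0, r=0 — load
T3 CAS — after: cnt=1, r=0 — ok
T2 LOAD — after: cnt=1, r=1 — load
T2 CAS — after: cnt=2, r=1 — ok
T0 LOAD — after: cnt=2, r=2 — load
T1 CAS — after: cnt=2, r=0 — retry
T0 CAS — after: cnt=3, r=2 — ok
T1 LOAD — after: cnt=3, r=3 — load
T1 CAS — after: cnt=4, r=3 — ok

A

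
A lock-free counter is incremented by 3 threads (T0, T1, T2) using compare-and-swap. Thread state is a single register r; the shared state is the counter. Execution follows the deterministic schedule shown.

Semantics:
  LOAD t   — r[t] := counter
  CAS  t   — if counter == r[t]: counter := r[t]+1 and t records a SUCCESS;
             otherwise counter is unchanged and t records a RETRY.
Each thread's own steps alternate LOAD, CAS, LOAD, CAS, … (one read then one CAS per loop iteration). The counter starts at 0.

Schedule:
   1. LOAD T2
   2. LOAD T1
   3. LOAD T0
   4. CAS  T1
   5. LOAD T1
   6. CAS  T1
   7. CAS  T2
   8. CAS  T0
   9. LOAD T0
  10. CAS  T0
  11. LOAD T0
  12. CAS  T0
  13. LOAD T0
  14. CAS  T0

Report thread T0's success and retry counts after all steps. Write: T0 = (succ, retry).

step 1: T2 LOAD ⇒ load; ctr=0 reg=0
step 2: T1 LOAD ⇒ load; ctr=0 reg=0
step 3: T0 LOAD ⇒ load; ctr=0 reg=0
step 4: T1 CAS ⇒ ok; ctr=1 reg=0
step 5: T1 LOAD ⇒ load; ctr=1 reg=1
step 6: T1 CAS ⇒ ok; ctr=2 reg=1
step 7: T2 CAS ⇒ retry; ctr=2 reg=0
step 8: T0 CAS ⇒ retry; ctr=2 reg=0
step 9: T0 LOAD ⇒ load; ctr=2 reg=2
step 10: T0 CAS ⇒ ok; ctr=3 reg=2
step 11: T0 LOAD ⇒ load; ctr=3 reg=3
step 12: T0 CAS ⇒ ok; ctr=4 reg=3
step 13: T0 LOAD ⇒ load; ctr=4 reg=4
step 14: T0 CAS ⇒ ok; ctr=5 reg=4

T0 = (3, 1)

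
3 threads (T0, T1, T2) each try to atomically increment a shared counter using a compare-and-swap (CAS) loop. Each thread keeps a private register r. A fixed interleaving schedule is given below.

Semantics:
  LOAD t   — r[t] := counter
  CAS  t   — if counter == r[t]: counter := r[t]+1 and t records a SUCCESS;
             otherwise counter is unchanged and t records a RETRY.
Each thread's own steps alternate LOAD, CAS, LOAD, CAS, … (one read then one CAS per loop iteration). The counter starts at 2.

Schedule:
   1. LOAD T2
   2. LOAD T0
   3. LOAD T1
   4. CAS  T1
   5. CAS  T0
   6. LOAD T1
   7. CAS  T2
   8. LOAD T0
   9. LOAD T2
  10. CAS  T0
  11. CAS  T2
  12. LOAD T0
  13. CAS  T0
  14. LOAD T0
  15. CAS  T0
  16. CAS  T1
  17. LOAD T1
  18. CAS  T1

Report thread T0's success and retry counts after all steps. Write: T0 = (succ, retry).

T0 = (3, 1)

1. LOAD T2 → mem=2 r[T2]=2 [LOAD]
2. LOAD T0 → mem=2 r[T0]=2 [LOAD]
3. LOAD T1 → mem=2 r[T1]=2 [LOAD]
4. CAS T1 → mem=3 r[T1]=2 [OK]
5. CAS T0 → mem=3 r[T0]=2 [RETRY]
6. LOAD T1 → mem=3 r[T1]=3 [LOAD]
7. CAS T2 → mem=3 r[T2]=2 [RETRY]
8. LOAD T0 → mem=3 r[T0]=3 [LOAD]
9. LOAD T2 → mem=3 r[T2]=3 [LOAD]
10. CAS T0 → mem=4 r[T0]=3 [OK]
11. CAS T2 → mem=4 r[T2]=3 [RETRY]
12. LOAD T0 → mem=4 r[T0]=4 [LOAD]
13. CAS T0 → mem=5 r[T0]=4 [OK]
14. LOAD T0 → mem=5 r[T0]=5 [LOAD]
15. CAS T0 → mem=6 r[T0]=5 [OK]
16. CAS T1 → mem=6 r[T1]=3 [RETRY]
17. LOAD T1 → mem=6 r[T1]=6 [LOAD]
18. CAS T1 → mem=7 r[T1]=6 [OK]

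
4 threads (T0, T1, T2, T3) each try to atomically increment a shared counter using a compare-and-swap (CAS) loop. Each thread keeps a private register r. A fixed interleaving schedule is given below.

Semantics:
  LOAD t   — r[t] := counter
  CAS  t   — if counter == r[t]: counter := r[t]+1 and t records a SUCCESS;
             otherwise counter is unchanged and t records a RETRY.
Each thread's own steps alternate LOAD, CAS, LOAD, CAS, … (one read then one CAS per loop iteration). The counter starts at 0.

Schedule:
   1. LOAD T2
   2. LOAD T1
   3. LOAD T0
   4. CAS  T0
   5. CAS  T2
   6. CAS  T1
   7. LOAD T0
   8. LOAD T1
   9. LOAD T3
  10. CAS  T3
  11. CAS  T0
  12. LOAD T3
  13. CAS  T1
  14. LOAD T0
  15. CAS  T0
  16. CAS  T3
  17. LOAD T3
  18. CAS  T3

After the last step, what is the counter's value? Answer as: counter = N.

step 1: T2 LOAD ⇒ load; ctr=0 reg=0
step 2: T1 LOAD ⇒ load; ctr=0 reg=0
step 3: T0 LOAD ⇒ load; ctr=0 reg=0
step 4: T0 CAS ⇒ ok; ctr=1 reg=0
step 5: T2 CAS ⇒ retry; ctr=1 reg=0
step 6: T1 CAS ⇒ retry; ctr=1 reg=0
step 7: T0 LOAD ⇒ load; ctr=1 reg=1
step 8: T1 LOAD ⇒ load; ctr=1 reg=1
step 9: T3 LOAD ⇒ load; ctr=1 reg=1
step 10: T3 CAS ⇒ ok; ctr=2 reg=1
step 11: T0 CAS ⇒ retry; ctr=2 reg=1
step 12: T3 LOAD ⇒ load; ctr=2 reg=2
step 13: T1 CAS ⇒ retry; ctr=2 reg=1
step 14: T0 LOAD ⇒ load; ctr=2 reg=2
step 15: T0 CAS ⇒ ok; ctr=3 reg=2
step 16: T3 CAS ⇒ retry; ctr=3 reg=2
step 17: T3 LOAD ⇒ load; ctr=3 reg=3
step 18: T3 CAS ⇒ ok; ctr=4 reg=3

counter = 4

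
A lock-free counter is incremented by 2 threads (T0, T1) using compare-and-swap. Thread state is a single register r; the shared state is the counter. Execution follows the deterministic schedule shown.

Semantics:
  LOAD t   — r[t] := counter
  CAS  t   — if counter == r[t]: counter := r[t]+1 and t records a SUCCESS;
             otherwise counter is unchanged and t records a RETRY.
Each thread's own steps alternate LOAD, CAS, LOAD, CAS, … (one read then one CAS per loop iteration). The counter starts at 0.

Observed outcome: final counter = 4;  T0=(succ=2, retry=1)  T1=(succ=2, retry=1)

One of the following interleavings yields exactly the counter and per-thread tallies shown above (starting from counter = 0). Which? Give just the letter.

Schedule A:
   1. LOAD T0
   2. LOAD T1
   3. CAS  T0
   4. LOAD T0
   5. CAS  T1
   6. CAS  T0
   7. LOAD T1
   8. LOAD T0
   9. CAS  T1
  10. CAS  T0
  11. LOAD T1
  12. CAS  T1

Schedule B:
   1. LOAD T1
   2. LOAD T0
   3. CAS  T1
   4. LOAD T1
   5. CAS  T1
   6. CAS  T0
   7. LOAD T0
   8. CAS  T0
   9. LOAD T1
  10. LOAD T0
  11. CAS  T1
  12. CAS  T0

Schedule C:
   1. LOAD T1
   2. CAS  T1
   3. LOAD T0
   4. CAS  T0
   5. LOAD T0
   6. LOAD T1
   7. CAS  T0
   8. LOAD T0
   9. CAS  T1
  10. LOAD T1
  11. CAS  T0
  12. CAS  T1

Tracing schedule A:
[1] T0.load  rd  (counter 0, T0.r 0)
[2] T1.load  rd  (counter 0, T1.r 0)
[3] T0.cas  hit  (counter 1, T0.r 0)
[4] T0.load  rd  (counter 1, T0.r 1)
[5] T1.cas  miss  (counter 1, T1.r 0)
[6] T0.cas  hit  (counter 2, T0.r 1)
[7] T1.load  rd  (counter 2, T1.r 2)
[8] T0.load  rd  (counter 2, T0.r 2)
[9] T1.cas  hit  (counter 3, T1.r 2)
[10] T0.cas  miss  (counter 3, T0.r 2)
[11] T1.load  rd  (counter 3, T1.r 3)
[12] T1.cas  hit  (counter 4, T1.r 3)

A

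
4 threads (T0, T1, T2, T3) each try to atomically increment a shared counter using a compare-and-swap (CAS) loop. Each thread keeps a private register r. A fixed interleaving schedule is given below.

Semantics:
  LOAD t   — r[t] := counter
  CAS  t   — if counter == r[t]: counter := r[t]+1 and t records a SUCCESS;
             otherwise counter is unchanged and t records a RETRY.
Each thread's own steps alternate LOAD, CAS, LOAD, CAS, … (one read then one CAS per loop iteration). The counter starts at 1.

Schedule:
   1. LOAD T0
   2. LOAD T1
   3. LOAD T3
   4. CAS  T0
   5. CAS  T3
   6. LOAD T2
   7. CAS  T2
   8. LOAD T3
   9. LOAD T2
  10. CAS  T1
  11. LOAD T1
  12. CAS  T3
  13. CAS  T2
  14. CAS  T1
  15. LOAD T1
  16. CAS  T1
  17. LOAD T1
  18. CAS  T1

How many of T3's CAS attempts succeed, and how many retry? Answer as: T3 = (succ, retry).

T3 = (1, 1)

1. LOAD T0 → mem=1 r[T0]=1 [LOAD]
2. LOAD T1 → mem=1 r[T1]=1 [LOAD]
3. LOAD T3 → mem=1 r[T3]=1 [LOAD]
4. CAS T0 → mem=2 r[T0]=1 [OK]
5. CAS T3 → mem=2 r[T3]=1 [RETRY]
6. LOAD T2 → mem=2 r[T2]=2 [LOAD]
7. CAS T2 → mem=3 r[T2]=2 [OK]
8. LOAD T3 → mem=3 r[T3]=3 [LOAD]
9. LOAD T2 → mem=3 r[T2]=3 [LOAD]
10. CAS T1 → mem=3 r[T1]=1 [RETRY]
11. LOAD T1 → mem=3 r[T1]=3 [LOAD]
12. CAS T3 → mem=4 r[T3]=3 [OK]
13. CAS T2 → mem=4 r[T2]=3 [RETRY]
14. CAS T1 → mem=4 r[T1]=3 [RETRY]
15. LOAD T1 → mem=4 r[T1]=4 [LOAD]
16. CAS T1 → mem=5 r[T1]=4 [OK]
17. LOAD T1 → mem=5 r[T1]=5 [LOAD]
18. CAS T1 → mem=6 r[T1]=5 [OK]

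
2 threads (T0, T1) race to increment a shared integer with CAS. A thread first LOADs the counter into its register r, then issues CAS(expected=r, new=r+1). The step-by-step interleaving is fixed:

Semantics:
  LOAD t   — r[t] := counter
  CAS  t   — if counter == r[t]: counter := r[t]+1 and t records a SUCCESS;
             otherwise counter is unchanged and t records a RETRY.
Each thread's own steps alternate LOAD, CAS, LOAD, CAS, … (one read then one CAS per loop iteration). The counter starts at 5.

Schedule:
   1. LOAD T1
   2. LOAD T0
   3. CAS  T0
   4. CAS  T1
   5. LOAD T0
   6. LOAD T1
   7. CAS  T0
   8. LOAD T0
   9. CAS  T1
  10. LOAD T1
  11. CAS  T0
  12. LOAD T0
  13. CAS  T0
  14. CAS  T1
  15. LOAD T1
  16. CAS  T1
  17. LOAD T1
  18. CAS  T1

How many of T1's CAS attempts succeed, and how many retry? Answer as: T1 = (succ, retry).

#1 T1 reads 5
#2 T0 reads 5
#3 T0 CAS(5→6) writes; counter now 6
#4 T1 CAS(5→6) fails; counter now 6
#5 T0 reads 6
#6 T1 reads 6
#7 T0 CAS(6→7) writes; counter now 7
#8 T0 reads 7
#9 T1 CAS(6→7) fails; counter now 7
#10 T1 reads 7
#11 T0 CAS(7→8) writes; counter now 8
#12 T0 reads 8
#13 T0 CAS(8→9) writes; counter now 9
#14 T1 CAS(7→8) fails; counter now 9
#15 T1 reads 9
#16 T1 CAS(9→10) writes; counter now 10
#17 T1 reads 10
#18 T1 CAS(10→11) writes; counter now 11

T1 = (2, 3)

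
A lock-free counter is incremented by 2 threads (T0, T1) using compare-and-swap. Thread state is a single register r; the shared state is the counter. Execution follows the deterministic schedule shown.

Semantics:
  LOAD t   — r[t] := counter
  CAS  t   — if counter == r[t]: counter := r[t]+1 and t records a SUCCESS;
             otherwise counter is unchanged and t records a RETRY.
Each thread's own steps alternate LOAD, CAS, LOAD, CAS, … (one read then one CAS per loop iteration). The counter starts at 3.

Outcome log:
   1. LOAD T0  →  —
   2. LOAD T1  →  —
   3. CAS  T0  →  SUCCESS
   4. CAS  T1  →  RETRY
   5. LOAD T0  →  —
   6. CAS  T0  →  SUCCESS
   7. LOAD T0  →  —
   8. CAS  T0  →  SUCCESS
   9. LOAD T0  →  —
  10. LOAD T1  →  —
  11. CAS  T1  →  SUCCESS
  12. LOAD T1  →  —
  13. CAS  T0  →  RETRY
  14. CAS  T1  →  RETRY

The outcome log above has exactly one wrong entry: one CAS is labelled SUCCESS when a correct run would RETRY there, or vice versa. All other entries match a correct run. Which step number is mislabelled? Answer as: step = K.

Reference trace:
step 1: T0 LOAD ⇒ load; ctr=3 reg=3
step 2: T1 LOAD ⇒ load; ctr=3 reg=3
step 3: T0 CAS ⇒ ok; ctr=4 reg=3
step 4: T1 CAS ⇒ retry; ctr=4 reg=3
step 5: T0 LOAD ⇒ load; ctr=4 reg=4
step 6: T0 CAS ⇒ ok; ctr=5 reg=4
step 7: T0 LOAD ⇒ load; ctr=5 reg=5
step 8: T0 CAS ⇒ ok; ctr=6 reg=5
step 9: T0 LOAD ⇒ load; ctr=6 reg=6
step 10: T1 LOAD ⇒ load; ctr=6 reg=6
step 11: T1 CAS ⇒ ok; ctr=7 reg=6
step 12: T1 LOAD ⇒ load; ctr=7 reg=7
step 13: T0 CAS ⇒ retry; ctr=7 reg=6
step 14: T1 CAS ⇒ ok; ctr=8 reg=7
Log disagrees first at step 14.

step = 14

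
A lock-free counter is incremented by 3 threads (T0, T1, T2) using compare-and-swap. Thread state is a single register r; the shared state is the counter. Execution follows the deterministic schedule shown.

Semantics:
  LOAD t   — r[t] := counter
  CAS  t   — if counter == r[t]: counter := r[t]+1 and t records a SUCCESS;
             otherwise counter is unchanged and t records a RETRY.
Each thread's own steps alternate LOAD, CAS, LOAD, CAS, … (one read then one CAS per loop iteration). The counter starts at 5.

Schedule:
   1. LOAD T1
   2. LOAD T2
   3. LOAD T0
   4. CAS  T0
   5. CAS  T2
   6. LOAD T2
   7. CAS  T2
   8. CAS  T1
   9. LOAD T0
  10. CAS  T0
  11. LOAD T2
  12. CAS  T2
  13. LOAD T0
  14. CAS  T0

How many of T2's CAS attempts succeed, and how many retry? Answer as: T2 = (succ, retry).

T2 = (2, 1)

1. LOAD T1 → mem=5 r[T1]=5 [LOAD]
2. LOAD T2 → mem=5 r[T2]=5 [LOAD]
3. LOAD T0 → mem=5 r[T0]=5 [LOAD]
4. CAS T0 → mem=6 r[T0]=5 [OK]
5. CAS T2 → mem=6 r[T2]=5 [RETRY]
6. LOAD T2 → mem=6 r[T2]=6 [LOAD]
7. CAS T2 → mem=7 r[T2]=6 [OK]
8. CAS T1 → mem=7 r[T1]=5 [RETRY]
9. LOAD T0 → mem=7 r[T0]=7 [LOAD]
10. CAS T0 → mem=8 r[T0]=7 [OK]
11. LOAD T2 → mem=8 r[T2]=8 [LOAD]
12. CAS T2 → mem=9 r[T2]=8 [OK]
13. LOAD T0 → mem=9 r[T0]=9 [LOAD]
14. CAS T0 → mem=10 r[T0]=9 [OK]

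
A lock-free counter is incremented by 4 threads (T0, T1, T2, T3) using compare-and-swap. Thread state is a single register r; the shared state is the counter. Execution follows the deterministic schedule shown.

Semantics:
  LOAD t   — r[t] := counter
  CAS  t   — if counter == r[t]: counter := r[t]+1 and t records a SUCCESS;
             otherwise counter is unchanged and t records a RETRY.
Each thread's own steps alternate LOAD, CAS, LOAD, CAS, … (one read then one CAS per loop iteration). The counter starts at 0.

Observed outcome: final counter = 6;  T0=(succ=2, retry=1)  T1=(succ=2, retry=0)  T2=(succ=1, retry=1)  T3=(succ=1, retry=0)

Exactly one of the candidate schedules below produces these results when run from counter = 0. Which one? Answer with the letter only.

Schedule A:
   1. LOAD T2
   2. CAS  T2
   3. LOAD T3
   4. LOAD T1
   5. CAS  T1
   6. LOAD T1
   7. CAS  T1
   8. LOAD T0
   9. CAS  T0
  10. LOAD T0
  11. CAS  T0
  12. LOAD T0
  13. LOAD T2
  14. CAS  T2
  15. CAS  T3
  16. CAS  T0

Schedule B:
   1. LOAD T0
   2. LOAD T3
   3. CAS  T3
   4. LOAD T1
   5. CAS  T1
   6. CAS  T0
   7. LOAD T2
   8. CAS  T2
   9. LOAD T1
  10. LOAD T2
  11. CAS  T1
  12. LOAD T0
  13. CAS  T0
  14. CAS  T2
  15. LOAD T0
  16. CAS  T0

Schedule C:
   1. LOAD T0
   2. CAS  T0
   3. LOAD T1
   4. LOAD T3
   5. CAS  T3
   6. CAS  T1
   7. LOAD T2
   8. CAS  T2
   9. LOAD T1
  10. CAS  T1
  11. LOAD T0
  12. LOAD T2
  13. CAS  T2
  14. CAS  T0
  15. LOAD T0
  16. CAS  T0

B

Simulating candidate B:
[1] T0.load  rd  (counter 0, T0.r 0)
[2] T3.load  rd  (counter 0, T3.r 0)
[3] T3.cas  hit  (counter 1, T3.r 0)
[4] T1.load  rd  (counter 1, T1.r 1)
[5] T1.cas  hit  (counter 2, T1.r 1)
[6] T0.cas  miss  (counter 2, T0.r 0)
[7] T2.load  rd  (counter 2, T2.r 2)
[8] T2.cas  hit  (counter 3, T2.r 2)
[9] T1.load  rd  (counter 3, T1.r 3)
[10] T2.load  rd  (counter 3, T2.r 3)
[11] T1.cas  hit  (counter 4, T1.r 3)
[12] T0.load  rd  (counter 4, T0.r 4)
[13] T0.cas  hit  (counter 5, T0.r 4)
[14] T2.cas  miss  (counter 5, T2.r 3)
[15] T0.load  rd  (counter 5, T0.r 5)
[16] T0.cas  hit  (counter 6, T0.r 5)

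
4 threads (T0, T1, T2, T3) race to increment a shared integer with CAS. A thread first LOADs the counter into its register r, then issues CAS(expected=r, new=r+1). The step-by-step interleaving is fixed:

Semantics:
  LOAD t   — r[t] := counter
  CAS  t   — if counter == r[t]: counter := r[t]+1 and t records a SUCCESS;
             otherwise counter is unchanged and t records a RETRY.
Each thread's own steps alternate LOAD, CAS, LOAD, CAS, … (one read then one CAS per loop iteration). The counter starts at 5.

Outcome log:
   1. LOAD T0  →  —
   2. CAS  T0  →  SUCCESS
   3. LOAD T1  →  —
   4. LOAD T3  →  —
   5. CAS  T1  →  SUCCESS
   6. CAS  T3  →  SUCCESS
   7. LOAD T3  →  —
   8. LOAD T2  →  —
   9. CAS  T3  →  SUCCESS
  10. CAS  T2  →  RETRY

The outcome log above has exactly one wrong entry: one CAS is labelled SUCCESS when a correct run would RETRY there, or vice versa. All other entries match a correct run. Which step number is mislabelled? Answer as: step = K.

step = 6

Reference trace:
1. LOAD T0 → mem=5 r[T0]=5 [LOAD]
2. CAS T0 → mem=6 r[T0]=5 [OK]
3. LOAD T1 → mem=6 r[T1]=6 [LOAD]
4. LOAD T3 → mem=6 r[T3]=6 [LOAD]
5. CAS T1 → mem=7 r[T1]=6 [OK]
6. CAS T3 → mem=7 r[T3]=6 [RETRY]
7. LOAD T3 → mem=7 r[T3]=7 [LOAD]
8. LOAD T2 → mem=7 r[T2]=7 [LOAD]
9. CAS T3 → mem=8 r[T3]=7 [OK]
10. CAS T2 → mem=8 r[T2]=7 [RETRY]
Mismatch at 6.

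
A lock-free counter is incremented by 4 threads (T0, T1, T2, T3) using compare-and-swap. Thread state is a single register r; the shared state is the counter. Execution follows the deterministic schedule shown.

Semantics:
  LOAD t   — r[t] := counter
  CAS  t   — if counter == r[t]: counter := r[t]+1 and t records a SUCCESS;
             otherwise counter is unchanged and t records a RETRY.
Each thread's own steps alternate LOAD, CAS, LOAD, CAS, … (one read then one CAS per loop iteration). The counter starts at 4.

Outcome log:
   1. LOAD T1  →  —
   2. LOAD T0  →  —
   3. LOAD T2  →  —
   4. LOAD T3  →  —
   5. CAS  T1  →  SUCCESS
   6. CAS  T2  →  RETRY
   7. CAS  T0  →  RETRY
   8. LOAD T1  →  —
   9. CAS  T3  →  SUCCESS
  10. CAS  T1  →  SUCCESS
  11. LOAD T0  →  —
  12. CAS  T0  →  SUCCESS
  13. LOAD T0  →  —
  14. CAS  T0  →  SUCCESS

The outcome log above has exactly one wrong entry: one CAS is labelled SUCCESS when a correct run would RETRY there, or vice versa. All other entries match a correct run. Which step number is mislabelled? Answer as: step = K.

step = 9

Re-executing:
   1) LOAD T1:  M=4  r_T1=4
   2) LOAD T0:  M=4  r_T0=4
   3) LOAD T2:  M=4  r_T2=4
   4) LOAD T3:  M=4  r_T3=4
   5) CAS  T1:  M=5  r_T1=4 ✓
   6) CAS  T2:  M=5  r_T2=4 ✗
   7) CAS  T0:  M=5  r_T0=4 ✗
   8) LOAD T1:  M=5  r_T1=5
   9) CAS  T3:  M=5  r_T3=4 ✗
  10) CAS  T1:  M=6  r_T1=5 ✓
  11) LOAD T0:  M=6  r_T0=6
  12) CAS  T0:  M=7  r_T0=6 ✓
  13) LOAD T0:  M=7  r_T0=7
  14) CAS  T0:  M=8  r_T0=7 ✓
Flip is step 9.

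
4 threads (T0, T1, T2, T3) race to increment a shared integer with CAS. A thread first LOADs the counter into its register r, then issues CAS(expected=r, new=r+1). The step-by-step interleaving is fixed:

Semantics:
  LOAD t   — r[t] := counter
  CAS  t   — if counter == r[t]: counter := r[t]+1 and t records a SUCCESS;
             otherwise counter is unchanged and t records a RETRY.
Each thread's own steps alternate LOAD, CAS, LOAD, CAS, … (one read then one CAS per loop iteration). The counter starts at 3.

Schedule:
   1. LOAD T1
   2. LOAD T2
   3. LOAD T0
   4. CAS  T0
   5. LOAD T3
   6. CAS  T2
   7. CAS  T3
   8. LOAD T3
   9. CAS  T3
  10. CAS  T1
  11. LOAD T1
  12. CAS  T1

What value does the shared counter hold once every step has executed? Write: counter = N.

counter = 7

[1] T1.load  rd  (counter 3, T1.r 3)
[2] T2.load  rd  (counter 3, T2.r 3)
[3] T0.load  rd  (counter 3, T0.r 3)
[4] T0.cas  hit  (counter 4, T0.r 3)
[5] T3.load  rd  (counter 4, T3.r 4)
[6] T2.cas  miss  (counter 4, T2.r 3)
[7] T3.cas  hit  (counter 5, T3.r 4)
[8] T3.load  rd  (counter 5, T3.r 5)
[9] T3.cas  hit  (counter 6, T3.r 5)
[10] T1.cas  miss  (counter 6, T1.r 3)
[11] T1.load  rd  (counter 6, T1.r 6)
[12] T1.cas  hit  (counter 7, T1.r 6)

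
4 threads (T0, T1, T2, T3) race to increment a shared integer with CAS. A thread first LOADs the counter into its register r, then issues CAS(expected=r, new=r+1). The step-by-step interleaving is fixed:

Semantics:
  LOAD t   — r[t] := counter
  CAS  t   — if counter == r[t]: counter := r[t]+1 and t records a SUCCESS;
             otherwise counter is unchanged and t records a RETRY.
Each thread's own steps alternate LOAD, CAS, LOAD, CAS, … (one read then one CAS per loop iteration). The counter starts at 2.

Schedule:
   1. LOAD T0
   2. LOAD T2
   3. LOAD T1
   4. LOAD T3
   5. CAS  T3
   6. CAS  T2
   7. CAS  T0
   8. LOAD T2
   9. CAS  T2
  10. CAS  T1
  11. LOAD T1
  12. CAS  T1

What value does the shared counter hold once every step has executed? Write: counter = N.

#1 T0 reads 2
#2 T2 reads 2
#3 T1 reads 2
#4 T3 reads 2
#5 T3 CAS(2→3) writes; counter now 3
#6 T2 CAS(2→3) fails; counter now 3
#7 T0 CAS(2→3) fails; counter now 3
#8 T2 reads 3
#9 T2 CAS(3→4) writes; counter now 4
#10 T1 CAS(2→3) fails; counter now 4
#11 T1 reads 4
#12 T1 CAS(4→5) writes; counter now 5

counter = 5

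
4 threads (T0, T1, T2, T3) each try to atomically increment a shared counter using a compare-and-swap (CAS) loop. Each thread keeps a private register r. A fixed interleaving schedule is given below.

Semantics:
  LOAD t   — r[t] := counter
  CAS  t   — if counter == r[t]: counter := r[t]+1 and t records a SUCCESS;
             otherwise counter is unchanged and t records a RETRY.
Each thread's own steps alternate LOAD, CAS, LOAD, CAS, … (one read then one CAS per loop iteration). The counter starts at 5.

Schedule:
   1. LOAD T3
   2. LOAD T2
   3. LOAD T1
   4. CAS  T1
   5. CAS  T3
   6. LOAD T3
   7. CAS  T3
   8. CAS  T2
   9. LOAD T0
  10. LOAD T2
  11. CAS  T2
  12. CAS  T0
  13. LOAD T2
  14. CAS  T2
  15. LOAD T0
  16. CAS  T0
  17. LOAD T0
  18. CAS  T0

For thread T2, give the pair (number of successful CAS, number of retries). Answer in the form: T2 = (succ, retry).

T2 = (2, 1)

#1 T3 reads 5
#2 T2 reads 5
#3 T1 reads 5
#4 T1 CAS(5→6) writes; counter now 6
#5 T3 CAS(5→6) fails; counter now 6
#6 T3 reads 6
#7 T3 CAS(6→7) writes; counter now 7
#8 T2 CAS(5→6) fails; counter now 7
#9 T0 reads 7
#10 T2 reads 7
#11 T2 CAS(7→8) writes; counter now 8
#12 T0 CAS(7→8) fails; counter now 8
#13 T2 reads 8
#14 T2 CAS(8→9) writes; counter now 9
#15 T0 reads 9
#16 T0 CAS(9→10) writes; counter now 10
#17 T0 reads 10
#18 T0 CAS(10→11) writes; counter now 11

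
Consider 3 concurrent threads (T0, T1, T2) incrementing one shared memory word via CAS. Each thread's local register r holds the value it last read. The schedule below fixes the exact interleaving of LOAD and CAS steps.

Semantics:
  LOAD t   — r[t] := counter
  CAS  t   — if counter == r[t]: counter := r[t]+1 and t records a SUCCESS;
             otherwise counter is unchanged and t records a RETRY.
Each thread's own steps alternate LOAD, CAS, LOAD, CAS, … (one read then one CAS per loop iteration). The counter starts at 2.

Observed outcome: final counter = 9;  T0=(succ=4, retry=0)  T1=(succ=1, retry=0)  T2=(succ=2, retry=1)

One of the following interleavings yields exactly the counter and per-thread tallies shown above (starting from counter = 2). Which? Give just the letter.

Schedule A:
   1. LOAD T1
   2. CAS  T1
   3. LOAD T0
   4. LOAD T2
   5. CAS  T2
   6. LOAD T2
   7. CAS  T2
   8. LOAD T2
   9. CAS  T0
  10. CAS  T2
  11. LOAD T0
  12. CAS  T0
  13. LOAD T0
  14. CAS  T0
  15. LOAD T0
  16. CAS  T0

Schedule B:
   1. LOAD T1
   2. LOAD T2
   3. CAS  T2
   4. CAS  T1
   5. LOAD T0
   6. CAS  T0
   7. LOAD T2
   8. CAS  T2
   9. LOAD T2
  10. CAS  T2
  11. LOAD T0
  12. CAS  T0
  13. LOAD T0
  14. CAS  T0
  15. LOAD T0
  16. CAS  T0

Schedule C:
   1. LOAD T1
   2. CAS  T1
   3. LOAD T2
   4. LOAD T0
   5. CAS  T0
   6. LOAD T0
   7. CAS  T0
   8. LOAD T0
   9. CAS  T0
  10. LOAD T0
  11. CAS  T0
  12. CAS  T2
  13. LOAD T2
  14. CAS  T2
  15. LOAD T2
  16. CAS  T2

C

Tracing schedule C:
1. LOAD T1 → mem=2 r[T1]=2 [LOAD]
2. CAS T1 → mem=3 r[T1]=2 [OK]
3. LOAD T2 → mem=3 r[T2]=3 [LOAD]
4. LOAD T0 → mem=3 r[T0]=3 [LOAD]
5. CAS T0 → mem=4 r[T0]=3 [OK]
6. LOAD T0 → mem=4 r[T0]=4 [LOAD]
7. CAS T0 → mem=5 r[T0]=4 [OK]
8. LOAD T0 → mem=5 r[T0]=5 [LOAD]
9. CAS T0 → mem=6 r[T0]=5 [OK]
10. LOAD T0 → mem=6 r[T0]=6 [LOAD]
11. CAS T0 → mem=7 r[T0]=6 [OK]
12. CAS T2 → mem=7 r[T2]=3 [RETRY]
13. LOAD T2 → mem=7 r[T2]=7 [LOAD]
14. CAS T2 → mem=8 r[T2]=7 [OK]
15. LOAD T2 → mem=8 r[T2]=8 [LOAD]
16. CAS T2 → mem=9 r[T2]=8 [OK]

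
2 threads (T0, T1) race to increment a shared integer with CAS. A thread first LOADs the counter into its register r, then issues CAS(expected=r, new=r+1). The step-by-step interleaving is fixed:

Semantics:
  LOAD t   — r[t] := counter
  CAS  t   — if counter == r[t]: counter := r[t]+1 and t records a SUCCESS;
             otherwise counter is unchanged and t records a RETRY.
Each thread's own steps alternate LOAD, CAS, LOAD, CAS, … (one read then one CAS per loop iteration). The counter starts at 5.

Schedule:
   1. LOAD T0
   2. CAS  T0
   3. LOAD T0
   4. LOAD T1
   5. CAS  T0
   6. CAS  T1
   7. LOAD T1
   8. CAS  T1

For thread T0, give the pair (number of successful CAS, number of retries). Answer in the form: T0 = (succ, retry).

T0 LOAD — after: cnt=5, r=5 — load
T0 CAS — after: cnt=6, r=5 — ok
T0 LOAD — after: cnt=6, r=6 — load
T1 LOAD — after: cnt=6, r=6 — load
T0 CAS — after: cnt=7, r=6 — ok
T1 CAS — after: cnt=7, r=6 — retry
T1 LOAD — after: cnt=7, r=7 — load
T1 CAS — after: cnt=8, r=7 — ok

T0 = (2, 0)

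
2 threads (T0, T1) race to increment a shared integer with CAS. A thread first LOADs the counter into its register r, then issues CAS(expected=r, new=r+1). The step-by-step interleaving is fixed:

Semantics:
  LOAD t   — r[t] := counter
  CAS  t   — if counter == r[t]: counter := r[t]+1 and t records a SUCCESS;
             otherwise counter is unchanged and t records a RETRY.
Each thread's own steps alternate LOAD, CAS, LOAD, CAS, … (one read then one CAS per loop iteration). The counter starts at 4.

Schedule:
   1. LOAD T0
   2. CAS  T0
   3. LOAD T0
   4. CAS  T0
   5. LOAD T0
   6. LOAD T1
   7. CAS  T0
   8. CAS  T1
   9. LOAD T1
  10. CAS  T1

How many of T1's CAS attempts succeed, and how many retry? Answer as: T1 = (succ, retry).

   1) LOAD T0:  M=4  r_T0=4
   2) CAS  T0:  M=5  r_T0=4 ✓
   3) LOAD T0:  M=5  r_T0=5
   4) CAS  T0:  M=6  r_T0=5 ✓
   5) LOAD T0:  M=6  r_T0=6
   6) LOAD T1:  M=6  r_T1=6
   7) CAS  T0:  M=7  r_T0=6 ✓
   8) CAS  T1:  M=7  r_T1=6 ✗
   9) LOAD T1:  M=7  r_T1=7
  10) CAS  T1:  M=8  r_T1=7 ✓

T1 = (1, 1)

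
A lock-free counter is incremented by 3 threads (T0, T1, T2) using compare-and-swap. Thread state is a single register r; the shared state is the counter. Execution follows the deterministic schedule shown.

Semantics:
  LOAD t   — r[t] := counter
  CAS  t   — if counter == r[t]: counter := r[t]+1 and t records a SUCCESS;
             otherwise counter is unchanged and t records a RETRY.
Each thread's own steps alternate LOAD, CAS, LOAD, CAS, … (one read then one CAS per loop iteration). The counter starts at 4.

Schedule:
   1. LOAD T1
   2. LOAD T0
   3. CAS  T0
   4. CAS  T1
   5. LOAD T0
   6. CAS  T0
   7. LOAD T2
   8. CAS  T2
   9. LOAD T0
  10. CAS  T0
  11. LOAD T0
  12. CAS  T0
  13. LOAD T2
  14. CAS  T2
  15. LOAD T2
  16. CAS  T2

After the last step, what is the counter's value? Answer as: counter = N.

counter = 11

T1 LOAD — after: cnt=4, r=4 — load
T0 LOAD — after: cnt=4, r=4 — load
T0 CAS — after: cnt=5, r=4 — ok
T1 CAS — after: cnt=5, r=4 — retry
T0 LOAD — after: cnt=5, r=5 — load
T0 CAS — after: cnt=6, r=5 — ok
T2 LOAD — after: cnt=6, r=6 — load
T2 CAS — after: cnt=7, r=6 — ok
T0 LOAD — after: cnt=7, r=7 — load
T0 CAS — after: cnt=8, r=7 — ok
T0 LOAD — after: cnt=8, r=8 — load
T0 CAS — after: cnt=9, r=8 — ok
T2 LOAD — after: cnt=9, r=9 — load
T2 CAS — after: cnt=10, r=9 — ok
T2 LOAD — after: cnt=10, r=10 — load
T2 CAS — after: cnt=11, r=10 — ok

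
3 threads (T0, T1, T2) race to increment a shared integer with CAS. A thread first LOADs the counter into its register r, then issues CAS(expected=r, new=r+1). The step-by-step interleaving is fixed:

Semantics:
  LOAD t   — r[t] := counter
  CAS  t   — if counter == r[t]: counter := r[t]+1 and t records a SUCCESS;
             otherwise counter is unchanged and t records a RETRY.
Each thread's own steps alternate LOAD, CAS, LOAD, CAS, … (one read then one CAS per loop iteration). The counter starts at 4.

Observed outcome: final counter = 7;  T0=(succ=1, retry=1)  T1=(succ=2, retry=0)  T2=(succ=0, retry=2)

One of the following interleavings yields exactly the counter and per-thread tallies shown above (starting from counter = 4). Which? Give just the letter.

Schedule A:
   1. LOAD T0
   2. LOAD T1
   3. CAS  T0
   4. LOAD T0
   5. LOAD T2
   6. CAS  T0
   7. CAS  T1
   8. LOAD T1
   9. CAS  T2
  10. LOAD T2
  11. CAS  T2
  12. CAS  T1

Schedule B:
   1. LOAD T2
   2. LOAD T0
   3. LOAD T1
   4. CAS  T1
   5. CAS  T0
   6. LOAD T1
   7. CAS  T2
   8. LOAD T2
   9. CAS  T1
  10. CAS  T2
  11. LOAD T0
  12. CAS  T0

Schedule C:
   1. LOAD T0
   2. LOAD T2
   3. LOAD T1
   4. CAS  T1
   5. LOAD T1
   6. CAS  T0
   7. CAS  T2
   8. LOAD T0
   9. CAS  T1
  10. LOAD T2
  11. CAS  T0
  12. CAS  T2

B

Tracing schedule B:
#1 T2 reads 4
#2 T0 reads 4
#3 T1 reads 4
#4 T1 CAS(4→5) writes; counter now 5
#5 T0 CAS(4→5) fails; counter now 5
#6 T1 reads 5
#7 T2 CAS(4→5) fails; counter now 5
#8 T2 reads 5
#9 T1 CAS(5→6) writes; counter now 6
#10 T2 CAS(5→6) fails; counter now 6
#11 T0 reads 6
#12 T0 CAS(6→7) writes; counter now 7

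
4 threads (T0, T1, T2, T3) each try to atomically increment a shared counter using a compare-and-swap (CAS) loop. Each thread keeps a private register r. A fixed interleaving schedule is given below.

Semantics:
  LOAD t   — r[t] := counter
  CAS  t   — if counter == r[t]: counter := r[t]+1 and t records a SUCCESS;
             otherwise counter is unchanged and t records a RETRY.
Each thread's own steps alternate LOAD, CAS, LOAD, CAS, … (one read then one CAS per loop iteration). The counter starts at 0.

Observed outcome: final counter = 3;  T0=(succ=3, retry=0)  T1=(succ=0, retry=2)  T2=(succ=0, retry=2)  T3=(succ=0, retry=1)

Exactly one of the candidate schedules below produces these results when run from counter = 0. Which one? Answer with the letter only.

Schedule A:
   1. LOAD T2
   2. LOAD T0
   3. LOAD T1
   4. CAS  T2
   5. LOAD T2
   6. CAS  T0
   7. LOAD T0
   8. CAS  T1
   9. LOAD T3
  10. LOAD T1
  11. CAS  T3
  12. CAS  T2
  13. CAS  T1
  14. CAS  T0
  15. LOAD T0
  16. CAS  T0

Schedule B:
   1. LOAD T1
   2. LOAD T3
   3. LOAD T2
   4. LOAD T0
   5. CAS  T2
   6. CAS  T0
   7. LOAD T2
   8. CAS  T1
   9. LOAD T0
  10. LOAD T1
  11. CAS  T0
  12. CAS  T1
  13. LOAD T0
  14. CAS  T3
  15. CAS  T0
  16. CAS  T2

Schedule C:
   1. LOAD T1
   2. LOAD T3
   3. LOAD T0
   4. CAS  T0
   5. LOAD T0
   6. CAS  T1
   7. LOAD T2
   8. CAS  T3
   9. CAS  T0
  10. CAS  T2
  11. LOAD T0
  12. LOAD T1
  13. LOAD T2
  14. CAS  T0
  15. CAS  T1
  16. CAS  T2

Simulating candidate C:
#1 T1 reads 0
#2 T3 reads 0
#3 T0 reads 0
#4 T0 CAS(0→1) writes; counter now 1
#5 T0 reads 1
#6 T1 CAS(0→1) fails; counter now 1
#7 T2 reads 1
#8 T3 CAS(0→1) fails; counter now 1
#9 T0 CAS(1→2) writes; counter now 2
#10 T2 CAS(1→2) fails; counter now 2
#11 T0 reads 2
#12 T1 reads 2
#13 T2 reads 2
#14 T0 CAS(2→3) writes; counter now 3
#15 T1 CAS(2→3) fails; counter now 3
#16 T2 CAS(2→3) fails; counter now 3

C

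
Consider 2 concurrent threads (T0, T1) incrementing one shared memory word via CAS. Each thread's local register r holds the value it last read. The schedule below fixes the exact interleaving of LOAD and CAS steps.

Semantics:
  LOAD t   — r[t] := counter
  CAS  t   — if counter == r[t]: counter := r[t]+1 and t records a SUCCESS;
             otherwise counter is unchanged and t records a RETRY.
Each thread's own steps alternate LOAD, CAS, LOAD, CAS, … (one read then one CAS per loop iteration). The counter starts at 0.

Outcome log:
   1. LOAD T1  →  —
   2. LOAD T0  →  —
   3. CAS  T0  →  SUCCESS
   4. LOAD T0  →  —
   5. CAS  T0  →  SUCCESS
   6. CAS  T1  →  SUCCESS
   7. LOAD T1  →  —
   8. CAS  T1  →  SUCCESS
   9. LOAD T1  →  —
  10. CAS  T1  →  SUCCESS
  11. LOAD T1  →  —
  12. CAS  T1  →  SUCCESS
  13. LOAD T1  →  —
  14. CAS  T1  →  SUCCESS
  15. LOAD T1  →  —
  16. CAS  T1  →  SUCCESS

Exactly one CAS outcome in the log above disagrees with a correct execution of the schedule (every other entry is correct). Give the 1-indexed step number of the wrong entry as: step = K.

Reference trace:
[1] T1.load  rd  (counter 0, T1.r 0)
[2] T0.load  rd  (counter 0, T0.r 0)
[3] T0.cas  hit  (counter 1, T0.r 0)
[4] T0.load  rd  (counter 1, T0.r 1)
[5] T0.cas  hit  (counter 2, T0.r 1)
[6] T1.cas  miss  (counter 2, T1.r 0)
[7] T1.load  rd  (counter 2, T1.r 2)
[8] T1.cas  hit  (counter 3, T1.r 2)
[9] T1.load  rd  (counter 3, T1.r 3)
[10] T1.cas  hit  (counter 4, T1.r 3)
[11] T1.load  rd  (counter 4, T1.r 4)
[12] T1.cas  hit  (counter 5, T1.r 4)
[13] T1.load  rd  (counter 5, T1.r 5)
[14] T1.cas  hit  (counter 6, T1.r 5)
[15] T1.load  rd  (counter 6, T1.r 6)
[16] T1.cas  hit  (counter 7, T1.r 6)
Mismatch at 6.

step = 6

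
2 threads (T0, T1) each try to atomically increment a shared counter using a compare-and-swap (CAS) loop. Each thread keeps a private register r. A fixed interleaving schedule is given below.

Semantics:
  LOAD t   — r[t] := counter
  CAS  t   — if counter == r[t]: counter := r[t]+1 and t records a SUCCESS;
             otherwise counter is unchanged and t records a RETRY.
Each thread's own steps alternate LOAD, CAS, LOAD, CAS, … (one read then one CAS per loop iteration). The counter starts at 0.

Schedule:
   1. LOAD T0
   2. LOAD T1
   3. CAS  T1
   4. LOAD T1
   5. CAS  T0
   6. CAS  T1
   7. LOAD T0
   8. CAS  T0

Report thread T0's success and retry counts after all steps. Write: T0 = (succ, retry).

T0 LOAD — after: cnt=0, r=0 — load
T1 LOAD — after: cnt=0, r=0 — load
T1 CAS — after: cnt=1, r=0 — ok
T1 LOAD — after: cnt=1, r=1 — load
T0 CAS — after: cnt=1, r=0 — retry
T1 CAS — after: cnt=2, r=1 — ok
T0 LOAD — after: cnt=2, r=2 — load
T0 CAS — after: cnt=3, r=2 — ok

T0 = (1, 1)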